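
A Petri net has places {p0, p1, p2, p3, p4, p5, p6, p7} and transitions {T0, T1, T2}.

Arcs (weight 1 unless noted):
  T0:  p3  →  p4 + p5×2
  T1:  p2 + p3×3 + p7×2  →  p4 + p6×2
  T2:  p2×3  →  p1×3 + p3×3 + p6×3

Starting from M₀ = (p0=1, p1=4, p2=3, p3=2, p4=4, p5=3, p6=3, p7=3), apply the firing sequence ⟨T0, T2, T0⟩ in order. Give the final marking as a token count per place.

(p0=1, p1=7, p2=0, p3=3, p4=6, p5=7, p6=6, p7=3)

step 1: fire T0:  (p0=1, p1=4, p2=3, p3=2, p4=4, p5=3, p6=3, p7=3) → (p0=1, p1=4, p2=3, p3=1, p4=5, p5=5, p6=3, p7=3)
step 2: fire T2:  (p0=1, p1=4, p2=3, p3=1, p4=5, p5=5, p6=3, p7=3) → (p0=1, p1=7, p2=0, p3=4, p4=5, p5=5, p6=6, p7=3)
step 3: fire T0:  (p0=1, p1=7, p2=0, p3=4, p4=5, p5=5, p6=6, p7=3) → (p0=1, p1=7, p2=0, p3=3, p4=6, p5=7, p6=6, p7=3)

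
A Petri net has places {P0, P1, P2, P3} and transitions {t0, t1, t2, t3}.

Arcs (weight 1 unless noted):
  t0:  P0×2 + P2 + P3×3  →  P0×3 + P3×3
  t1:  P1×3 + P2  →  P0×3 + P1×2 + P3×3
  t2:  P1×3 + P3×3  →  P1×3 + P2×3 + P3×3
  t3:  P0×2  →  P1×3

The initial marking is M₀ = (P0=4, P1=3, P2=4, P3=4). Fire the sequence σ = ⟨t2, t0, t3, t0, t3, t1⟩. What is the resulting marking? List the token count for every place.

(P0=5, P1=8, P2=4, P3=7)

step 1: fire t2:  (P0=4, P1=3, P2=4, P3=4) → (P0=4, P1=3, P2=7, P3=4)
step 2: fire t0:  (P0=4, P1=3, P2=7, P3=4) → (P0=5, P1=3, P2=6, P3=4)
step 3: fire t3:  (P0=5, P1=3, P2=6, P3=4) → (P0=3, P1=6, P2=6, P3=4)
step 4: fire t0:  (P0=3, P1=6, P2=6, P3=4) → (P0=4, P1=6, P2=5, P3=4)
step 5: fire t3:  (P0=4, P1=6, P2=5, P3=4) → (P0=2, P1=9, P2=5, P3=4)
step 6: fire t1:  (P0=2, P1=9, P2=5, P3=4) → (P0=5, P1=8, P2=4, P3=7)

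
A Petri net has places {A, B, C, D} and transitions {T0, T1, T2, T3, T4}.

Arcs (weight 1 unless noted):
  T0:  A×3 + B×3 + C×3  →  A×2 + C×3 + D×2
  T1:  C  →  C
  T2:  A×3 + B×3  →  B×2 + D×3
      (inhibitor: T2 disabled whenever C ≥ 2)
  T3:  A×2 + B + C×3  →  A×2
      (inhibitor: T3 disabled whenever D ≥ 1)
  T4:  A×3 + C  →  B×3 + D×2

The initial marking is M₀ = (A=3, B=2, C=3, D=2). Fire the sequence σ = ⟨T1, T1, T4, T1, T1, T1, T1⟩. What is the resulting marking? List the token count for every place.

(A=0, B=5, C=2, D=4)

step 1: fire T1:  (A=3, B=2, C=3, D=2) → (A=3, B=2, C=3, D=2)
step 2: fire T1:  (A=3, B=2, C=3, D=2) → (A=3, B=2, C=3, D=2)
step 3: fire T4:  (A=3, B=2, C=3, D=2) → (A=0, B=5, C=2, D=4)
step 4: fire T1:  (A=0, B=5, C=2, D=4) → (A=0, B=5, C=2, D=4)
step 5: fire T1:  (A=0, B=5, C=2, D=4) → (A=0, B=5, C=2, D=4)
step 6: fire T1:  (A=0, B=5, C=2, D=4) → (A=0, B=5, C=2, D=4)
step 7: fire T1:  (A=0, B=5, C=2, D=4) → (A=0, B=5, C=2, D=4)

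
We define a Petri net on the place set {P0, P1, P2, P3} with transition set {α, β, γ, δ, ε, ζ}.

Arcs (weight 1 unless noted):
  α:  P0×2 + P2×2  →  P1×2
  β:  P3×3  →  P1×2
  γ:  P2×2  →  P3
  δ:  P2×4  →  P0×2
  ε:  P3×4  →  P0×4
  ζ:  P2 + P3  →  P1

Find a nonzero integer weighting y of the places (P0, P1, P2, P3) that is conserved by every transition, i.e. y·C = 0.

Incidence matrix C (rows=places, cols=transitions):
        α    β    γ    δ    ε    ζ
   P0  -2    0    0    2    4    0
   P1   2    2    0    0    0    1
   P2  -2    0   -2   -4    0   -1
   P3   0   -3    1    0   -4   -1

Candidate y = [2, 3, 1, 2]; check y·C column-wise:
  col α: 2·-2 + 3·2 + 1·-2 + 2·0 = 0
  col β: 2·0 + 3·2 + 1·0 + 2·-3 = 0
  col γ: 2·0 + 3·0 + 1·-2 + 2·1 = 0
  col δ: 2·2 + 3·0 + 1·-4 + 2·0 = 0
  col ε: 2·4 + 3·0 + 1·0 + 2·-4 = 0
  col ζ: 2·0 + 3·1 + 1·-1 + 2·-1 = 0

y = (P0:2, P1:3, P2:1, P3:2)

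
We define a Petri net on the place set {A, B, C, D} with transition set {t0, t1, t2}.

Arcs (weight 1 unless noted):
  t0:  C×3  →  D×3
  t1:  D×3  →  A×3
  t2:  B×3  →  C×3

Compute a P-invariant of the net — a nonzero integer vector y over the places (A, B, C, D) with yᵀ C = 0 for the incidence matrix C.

y = (A:1, B:1, C:1, D:1)

Incidence matrix C (rows=places, cols=transitions):
       t0   t1   t2
    A   0    3    0
    B   0    0   -3
    C  -3    0    3
    D   3   -3    0

Candidate y = [1, 1, 1, 1]; check y·C column-wise:
  col t0: 1·0 + 1·0 + 1·-3 + 1·3 = 0
  col t1: 1·3 + 1·0 + 1·0 + 1·-3 = 0
  col t2: 1·0 + 1·-3 + 1·3 + 1·0 = 0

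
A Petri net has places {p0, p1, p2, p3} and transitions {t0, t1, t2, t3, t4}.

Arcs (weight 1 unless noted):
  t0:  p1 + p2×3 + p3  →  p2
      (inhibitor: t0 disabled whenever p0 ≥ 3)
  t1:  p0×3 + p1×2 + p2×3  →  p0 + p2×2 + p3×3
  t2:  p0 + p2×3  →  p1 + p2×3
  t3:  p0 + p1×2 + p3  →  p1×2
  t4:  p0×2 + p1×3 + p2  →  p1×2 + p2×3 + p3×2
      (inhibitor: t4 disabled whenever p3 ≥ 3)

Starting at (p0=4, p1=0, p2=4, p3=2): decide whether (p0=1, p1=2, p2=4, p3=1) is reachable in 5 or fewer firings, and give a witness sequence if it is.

step 1: fire t2:  (p0=4, p1=0, p2=4, p3=2) → (p0=3, p1=1, p2=4, p3=2)
step 2: fire t2:  (p0=3, p1=1, p2=4, p3=2) → (p0=2, p1=2, p2=4, p3=2)
step 3: fire t3:  (p0=2, p1=2, p2=4, p3=2) → (p0=1, p1=2, p2=4, p3=1)

YES — reachable via ⟨t2, t2, t3⟩ (3 firings)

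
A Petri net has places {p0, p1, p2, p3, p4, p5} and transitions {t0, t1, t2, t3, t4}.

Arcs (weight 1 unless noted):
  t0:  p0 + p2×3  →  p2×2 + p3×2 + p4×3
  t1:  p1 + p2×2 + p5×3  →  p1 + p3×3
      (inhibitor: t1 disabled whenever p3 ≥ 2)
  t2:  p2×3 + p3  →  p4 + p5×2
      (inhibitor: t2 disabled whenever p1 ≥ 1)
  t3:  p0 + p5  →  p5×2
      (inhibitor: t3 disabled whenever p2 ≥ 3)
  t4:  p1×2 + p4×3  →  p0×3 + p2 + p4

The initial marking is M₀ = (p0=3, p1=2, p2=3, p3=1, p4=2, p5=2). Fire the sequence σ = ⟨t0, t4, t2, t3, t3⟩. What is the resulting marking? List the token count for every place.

(p0=3, p1=0, p2=0, p3=2, p4=4, p5=6)

step 1: fire t0:  (p0=3, p1=2, p2=3, p3=1, p4=2, p5=2) → (p0=2, p1=2, p2=2, p3=3, p4=5, p5=2)
step 2: fire t4:  (p0=2, p1=2, p2=2, p3=3, p4=5, p5=2) → (p0=5, p1=0, p2=3, p3=3, p4=3, p5=2)
step 3: fire t2:  (p0=5, p1=0, p2=3, p3=3, p4=3, p5=2) → (p0=5, p1=0, p2=0, p3=2, p4=4, p5=4)
step 4: fire t3:  (p0=5, p1=0, p2=0, p3=2, p4=4, p5=4) → (p0=4, p1=0, p2=0, p3=2, p4=4, p5=5)
step 5: fire t3:  (p0=4, p1=0, p2=0, p3=2, p4=4, p5=5) → (p0=3, p1=0, p2=0, p3=2, p4=4, p5=6)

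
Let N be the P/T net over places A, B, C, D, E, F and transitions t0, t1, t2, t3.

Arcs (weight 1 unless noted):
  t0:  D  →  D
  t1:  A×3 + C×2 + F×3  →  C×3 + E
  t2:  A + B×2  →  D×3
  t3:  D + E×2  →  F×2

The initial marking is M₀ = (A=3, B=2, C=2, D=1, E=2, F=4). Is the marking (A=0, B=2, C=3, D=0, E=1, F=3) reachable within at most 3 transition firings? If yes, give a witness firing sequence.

YES — reachable via ⟨t1, t3⟩ (2 firings)

step 1: fire t1:  (A=3, B=2, C=2, D=1, E=2, F=4) → (A=0, B=2, C=3, D=1, E=3, F=1)
step 2: fire t3:  (A=0, B=2, C=3, D=1, E=3, F=1) → (A=0, B=2, C=3, D=0, E=1, F=3)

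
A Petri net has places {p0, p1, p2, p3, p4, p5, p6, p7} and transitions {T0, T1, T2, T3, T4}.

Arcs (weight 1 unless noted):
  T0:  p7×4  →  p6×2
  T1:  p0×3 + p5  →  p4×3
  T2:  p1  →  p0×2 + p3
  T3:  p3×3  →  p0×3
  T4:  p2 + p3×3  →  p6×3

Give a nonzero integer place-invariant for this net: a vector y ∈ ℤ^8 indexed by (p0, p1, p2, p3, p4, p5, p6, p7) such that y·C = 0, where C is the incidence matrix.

Incidence matrix C (rows=places, cols=transitions):
       T0   T1   T2   T3   T4
   p0   0   -3    2    3    0
   p1   0    0   -1    0    0
   p2   0    0    0    0   -1
   p3   0    0    1   -3   -3
   p4   0    3    0    0    0
   p5   0   -1    0    0    0
   p6   2    0    0    0    3
   p7  -4    0    0    0    0

Candidate y = [1, 3, -3, 1, 1, 0, 0, 0]; check y·C column-wise:
  col T0: 1·0 + 3·0 + -3·0 + 1·0 + 1·0 + 0·2 + 0·-4 = 0
  col T1: 1·-3 + 3·0 + -3·0 + 1·0 + 1·3 + 0·-1 = 0
  col T2: 1·2 + 3·-1 + -3·0 + 1·1 + 1·0 = 0
  col T3: 1·3 + 3·0 + -3·0 + 1·-3 + 1·0 = 0
  col T4: 1·0 + 3·0 + -3·-1 + 1·-3 + 1·0 + 0·3 = 0

y = (p0:1, p1:3, p2:-3, p3:1, p4:1, p5:0, p6:0, p7:0)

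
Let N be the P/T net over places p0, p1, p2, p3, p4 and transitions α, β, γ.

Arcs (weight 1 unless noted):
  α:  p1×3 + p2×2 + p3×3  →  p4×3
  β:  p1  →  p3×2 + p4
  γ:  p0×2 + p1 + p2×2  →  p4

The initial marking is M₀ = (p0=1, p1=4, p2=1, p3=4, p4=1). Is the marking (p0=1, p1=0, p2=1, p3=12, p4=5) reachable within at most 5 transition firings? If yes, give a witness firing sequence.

step 1: fire β:  (p0=1, p1=4, p2=1, p3=4, p4=1) → (p0=1, p1=3, p2=1, p3=6, p4=2)
step 2: fire β:  (p0=1, p1=3, p2=1, p3=6, p4=2) → (p0=1, p1=2, p2=1, p3=8, p4=3)
step 3: fire β:  (p0=1, p1=2, p2=1, p3=8, p4=3) → (p0=1, p1=1, p2=1, p3=10, p4=4)
step 4: fire β:  (p0=1, p1=1, p2=1, p3=10, p4=4) → (p0=1, p1=0, p2=1, p3=12, p4=5)

YES — reachable via ⟨β, β, β, β⟩ (4 firings)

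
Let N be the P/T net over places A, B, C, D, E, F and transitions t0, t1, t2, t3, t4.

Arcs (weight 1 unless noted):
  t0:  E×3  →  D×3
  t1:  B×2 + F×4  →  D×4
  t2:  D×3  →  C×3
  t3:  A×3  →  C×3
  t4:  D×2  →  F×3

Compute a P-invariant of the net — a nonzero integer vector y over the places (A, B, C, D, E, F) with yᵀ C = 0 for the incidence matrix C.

Incidence matrix C (rows=places, cols=transitions):
       t0   t1   t2   t3   t4
    A   0    0    0   -3    0
    B   0   -2    0    0    0
    C   0    0    3    3    0
    D   3    4   -3    0   -2
    E  -3    0    0    0    0
    F   0   -4    0    0    3

Candidate y = [3, 2, 3, 3, 3, 2]; check y·C column-wise:
  col t0: 3·0 + 2·0 + 3·0 + 3·3 + 3·-3 + 2·0 = 0
  col t1: 3·0 + 2·-2 + 3·0 + 3·4 + 3·0 + 2·-4 = 0
  col t2: 3·0 + 2·0 + 3·3 + 3·-3 + 3·0 + 2·0 = 0
  col t3: 3·-3 + 2·0 + 3·3 + 3·0 + 3·0 + 2·0 = 0
  col t4: 3·0 + 2·0 + 3·0 + 3·-2 + 3·0 + 2·3 = 0

y = (A:3, B:2, C:3, D:3, E:3, F:2)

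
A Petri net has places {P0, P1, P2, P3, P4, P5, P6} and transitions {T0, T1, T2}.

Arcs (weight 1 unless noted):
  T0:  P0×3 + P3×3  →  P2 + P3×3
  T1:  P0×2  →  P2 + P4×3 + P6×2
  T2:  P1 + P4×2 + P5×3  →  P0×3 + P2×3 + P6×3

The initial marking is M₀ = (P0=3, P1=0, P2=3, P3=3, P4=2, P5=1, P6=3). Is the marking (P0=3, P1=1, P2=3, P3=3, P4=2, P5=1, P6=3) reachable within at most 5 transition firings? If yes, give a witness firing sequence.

depth 0: 1 marking
depth 1: 3 markings reached so far
depth 2: 3 markings reached so far
(frontier empty at depth 2; search complete)
target is not among the 3 markings reachable within 5 steps

NO — not reachable within 5 firings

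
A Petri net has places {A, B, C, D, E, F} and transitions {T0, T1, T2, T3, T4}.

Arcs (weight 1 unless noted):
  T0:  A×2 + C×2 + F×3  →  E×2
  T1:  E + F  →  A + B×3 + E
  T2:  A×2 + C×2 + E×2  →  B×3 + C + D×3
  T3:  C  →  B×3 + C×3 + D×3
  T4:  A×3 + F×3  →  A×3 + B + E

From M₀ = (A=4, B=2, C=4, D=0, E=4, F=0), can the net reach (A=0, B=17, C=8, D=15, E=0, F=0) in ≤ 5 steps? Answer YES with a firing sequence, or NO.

step 1: fire T2:  (A=4, B=2, C=4, D=0, E=4, F=0) → (A=2, B=5, C=3, D=3, E=2, F=0)
step 2: fire T2:  (A=2, B=5, C=3, D=3, E=2, F=0) → (A=0, B=8, C=2, D=6, E=0, F=0)
step 3: fire T3:  (A=0, B=8, C=2, D=6, E=0, F=0) → (A=0, B=11, C=4, D=9, E=0, F=0)
step 4: fire T3:  (A=0, B=11, C=4, D=9, E=0, F=0) → (A=0, B=14, C=6, D=12, E=0, F=0)
step 5: fire T3:  (A=0, B=14, C=6, D=12, E=0, F=0) → (A=0, B=17, C=8, D=15, E=0, F=0)

YES — reachable via ⟨T2, T2, T3, T3, T3⟩ (5 firings)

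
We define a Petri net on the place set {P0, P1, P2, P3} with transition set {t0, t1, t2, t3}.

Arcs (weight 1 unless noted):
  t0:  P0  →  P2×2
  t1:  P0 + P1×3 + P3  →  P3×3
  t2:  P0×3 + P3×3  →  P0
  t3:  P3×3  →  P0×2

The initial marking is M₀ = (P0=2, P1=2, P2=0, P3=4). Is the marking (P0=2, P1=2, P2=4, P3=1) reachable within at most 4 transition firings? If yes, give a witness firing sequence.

YES — reachable via ⟨t0, t0, t3⟩ (3 firings)

step 1: fire t0:  (P0=2, P1=2, P2=0, P3=4) → (P0=1, P1=2, P2=2, P3=4)
step 2: fire t0:  (P0=1, P1=2, P2=2, P3=4) → (P0=0, P1=2, P2=4, P3=4)
step 3: fire t3:  (P0=0, P1=2, P2=4, P3=4) → (P0=2, P1=2, P2=4, P3=1)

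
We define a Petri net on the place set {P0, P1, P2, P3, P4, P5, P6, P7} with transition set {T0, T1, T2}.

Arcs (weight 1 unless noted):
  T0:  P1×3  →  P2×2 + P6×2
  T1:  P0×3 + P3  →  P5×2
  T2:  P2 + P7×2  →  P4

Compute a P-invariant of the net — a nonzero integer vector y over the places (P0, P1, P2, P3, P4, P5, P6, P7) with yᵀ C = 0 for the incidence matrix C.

y = (P0:1, P1:0, P2:0, P3:-3, P4:0, P5:0, P6:0, P7:0)

Incidence matrix C (rows=places, cols=transitions):
       T0   T1   T2
   P0   0   -3    0
   P1  -3    0    0
   P2   2    0   -1
   P3   0   -1    0
   P4   0    0    1
   P5   0    2    0
   P6   2    0    0
   P7   0    0   -2

Candidate y = [1, 0, 0, -3, 0, 0, 0, 0]; check y·C column-wise:
  col T0: 1·0 + 0·-3 + 0·2 + -3·0 + 0·2 = 0
  col T1: 1·-3 + -3·-1 + 0·2 = 0
  col T2: 1·0 + 0·-1 + -3·0 + 0·1 + 0·-2 = 0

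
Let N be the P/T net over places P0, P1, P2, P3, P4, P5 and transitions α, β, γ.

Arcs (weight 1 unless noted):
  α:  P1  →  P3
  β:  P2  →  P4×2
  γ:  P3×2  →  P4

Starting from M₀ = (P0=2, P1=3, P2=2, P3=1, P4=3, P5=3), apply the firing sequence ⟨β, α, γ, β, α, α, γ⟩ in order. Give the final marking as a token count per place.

(P0=2, P1=0, P2=0, P3=0, P4=9, P5=3)

step 1: fire β:  (P0=2, P1=3, P2=2, P3=1, P4=3, P5=3) → (P0=2, P1=3, P2=1, P3=1, P4=5, P5=3)
step 2: fire α:  (P0=2, P1=3, P2=1, P3=1, P4=5, P5=3) → (P0=2, P1=2, P2=1, P3=2, P4=5, P5=3)
step 3: fire γ:  (P0=2, P1=2, P2=1, P3=2, P4=5, P5=3) → (P0=2, P1=2, P2=1, P3=0, P4=6, P5=3)
step 4: fire β:  (P0=2, P1=2, P2=1, P3=0, P4=6, P5=3) → (P0=2, P1=2, P2=0, P3=0, P4=8, P5=3)
step 5: fire α:  (P0=2, P1=2, P2=0, P3=0, P4=8, P5=3) → (P0=2, P1=1, P2=0, P3=1, P4=8, P5=3)
step 6: fire α:  (P0=2, P1=1, P2=0, P3=1, P4=8, P5=3) → (P0=2, P1=0, P2=0, P3=2, P4=8, P5=3)
step 7: fire γ:  (P0=2, P1=0, P2=0, P3=2, P4=8, P5=3) → (P0=2, P1=0, P2=0, P3=0, P4=9, P5=3)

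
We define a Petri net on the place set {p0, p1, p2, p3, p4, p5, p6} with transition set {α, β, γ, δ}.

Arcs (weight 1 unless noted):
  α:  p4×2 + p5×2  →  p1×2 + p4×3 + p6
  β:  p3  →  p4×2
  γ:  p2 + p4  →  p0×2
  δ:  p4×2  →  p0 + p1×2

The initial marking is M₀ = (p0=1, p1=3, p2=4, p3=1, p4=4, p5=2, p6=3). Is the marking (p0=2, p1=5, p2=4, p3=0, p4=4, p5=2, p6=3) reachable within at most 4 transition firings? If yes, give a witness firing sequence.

YES — reachable via ⟨β, δ⟩ (2 firings)

step 1: fire β:  (p0=1, p1=3, p2=4, p3=1, p4=4, p5=2, p6=3) → (p0=1, p1=3, p2=4, p3=0, p4=6, p5=2, p6=3)
step 2: fire δ:  (p0=1, p1=3, p2=4, p3=0, p4=6, p5=2, p6=3) → (p0=2, p1=5, p2=4, p3=0, p4=4, p5=2, p6=3)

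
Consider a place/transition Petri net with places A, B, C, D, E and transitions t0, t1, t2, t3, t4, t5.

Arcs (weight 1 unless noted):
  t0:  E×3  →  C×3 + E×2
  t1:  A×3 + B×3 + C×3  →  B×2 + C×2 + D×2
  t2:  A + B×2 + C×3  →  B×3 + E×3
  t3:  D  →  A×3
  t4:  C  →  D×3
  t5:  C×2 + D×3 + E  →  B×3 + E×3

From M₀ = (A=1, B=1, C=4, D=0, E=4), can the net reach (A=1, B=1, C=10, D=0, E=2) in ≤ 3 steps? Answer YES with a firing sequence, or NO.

YES — reachable via ⟨t0, t0⟩ (2 firings)

step 1: fire t0:  (A=1, B=1, C=4, D=0, E=4) → (A=1, B=1, C=7, D=0, E=3)
step 2: fire t0:  (A=1, B=1, C=7, D=0, E=3) → (A=1, B=1, C=10, D=0, E=2)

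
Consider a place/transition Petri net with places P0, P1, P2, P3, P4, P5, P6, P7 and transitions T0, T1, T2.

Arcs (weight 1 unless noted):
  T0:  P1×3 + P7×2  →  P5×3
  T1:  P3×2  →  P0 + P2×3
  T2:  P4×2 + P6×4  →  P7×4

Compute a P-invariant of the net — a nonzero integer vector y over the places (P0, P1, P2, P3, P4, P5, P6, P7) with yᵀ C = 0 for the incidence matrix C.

y = (P0:3, P1:0, P2:-1, P3:0, P4:0, P5:0, P6:0, P7:0)

Incidence matrix C (rows=places, cols=transitions):
       T0   T1   T2
   P0   0    1    0
   P1  -3    0    0
   P2   0    3    0
   P3   0   -2    0
   P4   0    0   -2
   P5   3    0    0
   P6   0    0   -4
   P7  -2    0    4

Candidate y = [3, 0, -1, 0, 0, 0, 0, 0]; check y·C column-wise:
  col T0: 3·0 + 0·-3 + -1·0 + 0·3 + 0·-2 = 0
  col T1: 3·1 + -1·3 + 0·-2 = 0
  col T2: 3·0 + -1·0 + 0·-2 + 0·-4 + 0·4 = 0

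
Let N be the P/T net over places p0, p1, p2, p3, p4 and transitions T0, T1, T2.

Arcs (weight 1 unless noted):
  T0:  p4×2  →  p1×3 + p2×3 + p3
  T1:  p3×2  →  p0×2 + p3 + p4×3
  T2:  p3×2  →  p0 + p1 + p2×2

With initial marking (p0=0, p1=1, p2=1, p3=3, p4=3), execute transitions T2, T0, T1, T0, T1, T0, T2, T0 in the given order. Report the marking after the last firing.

(p0=6, p1=15, p2=17, p3=1, p4=1)

step 1: fire T2:  (p0=0, p1=1, p2=1, p3=3, p4=3) → (p0=1, p1=2, p2=3, p3=1, p4=3)
step 2: fire T0:  (p0=1, p1=2, p2=3, p3=1, p4=3) → (p0=1, p1=5, p2=6, p3=2, p4=1)
step 3: fire T1:  (p0=1, p1=5, p2=6, p3=2, p4=1) → (p0=3, p1=5, p2=6, p3=1, p4=4)
step 4: fire T0:  (p0=3, p1=5, p2=6, p3=1, p4=4) → (p0=3, p1=8, p2=9, p3=2, p4=2)
step 5: fire T1:  (p0=3, p1=8, p2=9, p3=2, p4=2) → (p0=5, p1=8, p2=9, p3=1, p4=5)
step 6: fire T0:  (p0=5, p1=8, p2=9, p3=1, p4=5) → (p0=5, p1=11, p2=12, p3=2, p4=3)
step 7: fire T2:  (p0=5, p1=11, p2=12, p3=2, p4=3) → (p0=6, p1=12, p2=14, p3=0, p4=3)
step 8: fire T0:  (p0=6, p1=12, p2=14, p3=0, p4=3) → (p0=6, p1=15, p2=17, p3=1, p4=1)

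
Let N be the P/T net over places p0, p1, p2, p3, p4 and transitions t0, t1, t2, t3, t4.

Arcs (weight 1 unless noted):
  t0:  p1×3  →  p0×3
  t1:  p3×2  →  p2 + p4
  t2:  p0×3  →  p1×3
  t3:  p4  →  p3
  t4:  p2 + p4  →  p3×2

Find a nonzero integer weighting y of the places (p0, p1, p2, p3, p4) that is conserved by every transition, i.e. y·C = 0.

Incidence matrix C (rows=places, cols=transitions):
       t0   t1   t2   t3   t4
   p0   3    0   -3    0    0
   p1  -3    0    3    0    0
   p2   0    1    0    0   -1
   p3   0   -2    0    1    2
   p4   0    1    0   -1   -1

Candidate y = [1, 1, 0, 0, 0]; check y·C column-wise:
  col t0: 1·3 + 1·-3 = 0
  col t1: 1·0 + 1·0 + 0·1 + 0·-2 + 0·1 = 0
  col t2: 1·-3 + 1·3 = 0
  col t3: 1·0 + 1·0 + 0·1 + 0·-1 = 0
  col t4: 1·0 + 1·0 + 0·-1 + 0·2 + 0·-1 = 0

y = (p0:1, p1:1, p2:0, p3:0, p4:0)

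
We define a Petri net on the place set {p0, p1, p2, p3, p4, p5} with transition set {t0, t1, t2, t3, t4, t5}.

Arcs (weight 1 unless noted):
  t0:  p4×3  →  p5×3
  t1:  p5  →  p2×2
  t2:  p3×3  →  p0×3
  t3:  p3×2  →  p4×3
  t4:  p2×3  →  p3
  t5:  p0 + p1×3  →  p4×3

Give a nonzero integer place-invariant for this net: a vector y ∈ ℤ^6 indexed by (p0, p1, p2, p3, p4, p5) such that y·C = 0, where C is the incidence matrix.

y = (p0:3, p1:1, p2:1, p3:3, p4:2, p5:2)

Incidence matrix C (rows=places, cols=transitions):
       t0   t1   t2   t3   t4   t5
   p0   0    0    3    0    0   -1
   p1   0    0    0    0    0   -3
   p2   0    2    0    0   -3    0
   p3   0    0   -3   -2    1    0
   p4  -3    0    0    3    0    3
   p5   3   -1    0    0    0    0

Candidate y = [3, 1, 1, 3, 2, 2]; check y·C column-wise:
  col t0: 3·0 + 1·0 + 1·0 + 3·0 + 2·-3 + 2·3 = 0
  col t1: 3·0 + 1·0 + 1·2 + 3·0 + 2·0 + 2·-1 = 0
  col t2: 3·3 + 1·0 + 1·0 + 3·-3 + 2·0 + 2·0 = 0
  col t3: 3·0 + 1·0 + 1·0 + 3·-2 + 2·3 + 2·0 = 0
  col t4: 3·0 + 1·0 + 1·-3 + 3·1 + 2·0 + 2·0 = 0
  col t5: 3·-1 + 1·-3 + 1·0 + 3·0 + 2·3 + 2·0 = 0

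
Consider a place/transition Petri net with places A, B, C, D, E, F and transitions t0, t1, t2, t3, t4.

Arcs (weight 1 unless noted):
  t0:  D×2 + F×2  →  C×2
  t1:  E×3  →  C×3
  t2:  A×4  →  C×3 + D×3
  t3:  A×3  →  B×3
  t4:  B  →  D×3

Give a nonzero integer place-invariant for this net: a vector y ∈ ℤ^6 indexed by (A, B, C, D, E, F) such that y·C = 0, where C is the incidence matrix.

Incidence matrix C (rows=places, cols=transitions):
       t0   t1   t2   t3   t4
    A   0    0   -4   -3    0
    B   0    0    0    3   -1
    C   2    3    3    0    0
    D  -2    0    3    0    3
    E   0   -3    0    0    0
    F  -2    0    0    0    0

Candidate y = [3, 3, 3, 1, 3, 2]; check y·C column-wise:
  col t0: 3·0 + 3·0 + 3·2 + 1·-2 + 3·0 + 2·-2 = 0
  col t1: 3·0 + 3·0 + 3·3 + 1·0 + 3·-3 + 2·0 = 0
  col t2: 3·-4 + 3·0 + 3·3 + 1·3 + 3·0 + 2·0 = 0
  col t3: 3·-3 + 3·3 + 3·0 + 1·0 + 3·0 + 2·0 = 0
  col t4: 3·0 + 3·-1 + 3·0 + 1·3 + 3·0 + 2·0 = 0

y = (A:3, B:3, C:3, D:1, E:3, F:2)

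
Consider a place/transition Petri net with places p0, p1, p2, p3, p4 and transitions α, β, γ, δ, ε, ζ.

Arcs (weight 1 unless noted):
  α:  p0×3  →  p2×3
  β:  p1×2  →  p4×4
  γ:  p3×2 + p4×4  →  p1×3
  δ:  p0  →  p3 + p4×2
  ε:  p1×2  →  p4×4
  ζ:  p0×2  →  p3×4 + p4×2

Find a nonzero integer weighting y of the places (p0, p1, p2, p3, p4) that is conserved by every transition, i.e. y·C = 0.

Incidence matrix C (rows=places, cols=transitions):
        α    β    γ    δ    ε    ζ
   p0  -3    0    0   -1    0   -2
   p1   0   -2    3    0   -2    0
   p2   3    0    0    0    0    0
   p3   0    0   -2    1    0    4
   p4   0    4   -4    2    4    2

Candidate y = [3, 2, 3, 1, 1]; check y·C column-wise:
  col α: 3·-3 + 2·0 + 3·3 + 1·0 + 1·0 = 0
  col β: 3·0 + 2·-2 + 3·0 + 1·0 + 1·4 = 0
  col γ: 3·0 + 2·3 + 3·0 + 1·-2 + 1·-4 = 0
  col δ: 3·-1 + 2·0 + 3·0 + 1·1 + 1·2 = 0
  col ε: 3·0 + 2·-2 + 3·0 + 1·0 + 1·4 = 0
  col ζ: 3·-2 + 2·0 + 3·0 + 1·4 + 1·2 = 0

y = (p0:3, p1:2, p2:3, p3:1, p4:1)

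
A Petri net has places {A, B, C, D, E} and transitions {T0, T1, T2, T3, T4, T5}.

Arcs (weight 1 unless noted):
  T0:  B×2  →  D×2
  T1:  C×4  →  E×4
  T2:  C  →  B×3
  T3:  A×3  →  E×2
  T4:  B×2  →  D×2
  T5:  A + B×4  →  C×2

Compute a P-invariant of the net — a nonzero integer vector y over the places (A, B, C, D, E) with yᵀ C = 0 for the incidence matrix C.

Incidence matrix C (rows=places, cols=transitions):
       T0   T1   T2   T3   T4   T5
    A   0    0    0   -3    0   -1
    B  -2    0    3    0   -2   -4
    C   0   -4   -1    0    0    2
    D   2    0    0    0    2    0
    E   0    4    0    2    0    0

Candidate y = [2, 1, 3, 1, 3]; check y·C column-wise:
  col T0: 2·0 + 1·-2 + 3·0 + 1·2 + 3·0 = 0
  col T1: 2·0 + 1·0 + 3·-4 + 1·0 + 3·4 = 0
  col T2: 2·0 + 1·3 + 3·-1 + 1·0 + 3·0 = 0
  col T3: 2·-3 + 1·0 + 3·0 + 1·0 + 3·2 = 0
  col T4: 2·0 + 1·-2 + 3·0 + 1·2 + 3·0 = 0
  col T5: 2·-1 + 1·-4 + 3·2 + 1·0 + 3·0 = 0

y = (A:2, B:1, C:3, D:1, E:3)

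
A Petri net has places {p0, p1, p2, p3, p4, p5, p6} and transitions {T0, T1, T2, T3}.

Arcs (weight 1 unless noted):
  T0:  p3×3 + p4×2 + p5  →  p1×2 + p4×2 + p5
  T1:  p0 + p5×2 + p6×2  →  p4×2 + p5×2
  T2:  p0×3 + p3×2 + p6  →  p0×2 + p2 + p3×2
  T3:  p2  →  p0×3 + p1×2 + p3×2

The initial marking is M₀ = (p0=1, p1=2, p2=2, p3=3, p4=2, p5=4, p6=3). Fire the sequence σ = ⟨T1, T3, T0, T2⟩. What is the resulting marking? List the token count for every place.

step 1: fire T1:  (p0=1, p1=2, p2=2, p3=3, p4=2, p5=4, p6=3) → (p0=0, p1=2, p2=2, p3=3, p4=4, p5=4, p6=1)
step 2: fire T3:  (p0=0, p1=2, p2=2, p3=3, p4=4, p5=4, p6=1) → (p0=3, p1=4, p2=1, p3=5, p4=4, p5=4, p6=1)
step 3: fire T0:  (p0=3, p1=4, p2=1, p3=5, p4=4, p5=4, p6=1) → (p0=3, p1=6, p2=1, p3=2, p4=4, p5=4, p6=1)
step 4: fire T2:  (p0=3, p1=6, p2=1, p3=2, p4=4, p5=4, p6=1) → (p0=2, p1=6, p2=2, p3=2, p4=4, p5=4, p6=0)

(p0=2, p1=6, p2=2, p3=2, p4=4, p5=4, p6=0)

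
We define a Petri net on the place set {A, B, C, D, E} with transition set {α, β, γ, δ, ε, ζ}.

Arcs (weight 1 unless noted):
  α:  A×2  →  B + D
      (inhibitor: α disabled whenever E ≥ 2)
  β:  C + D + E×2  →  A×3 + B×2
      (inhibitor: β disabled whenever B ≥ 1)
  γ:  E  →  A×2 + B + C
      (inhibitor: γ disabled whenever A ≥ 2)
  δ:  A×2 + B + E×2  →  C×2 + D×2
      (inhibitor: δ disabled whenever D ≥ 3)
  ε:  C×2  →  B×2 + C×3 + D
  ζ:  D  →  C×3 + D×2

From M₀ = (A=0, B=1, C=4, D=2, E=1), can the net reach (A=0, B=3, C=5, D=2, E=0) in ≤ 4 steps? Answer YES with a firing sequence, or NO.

NO — not reachable within 4 firings

depth 0: 1 marking
depth 1: 4 markings reached so far
depth 2: 10 markings reached so far
depth 3: 19 markings reached so far
depth 4: 31 markings reached so far
target is not among the 31 markings reachable within 4 steps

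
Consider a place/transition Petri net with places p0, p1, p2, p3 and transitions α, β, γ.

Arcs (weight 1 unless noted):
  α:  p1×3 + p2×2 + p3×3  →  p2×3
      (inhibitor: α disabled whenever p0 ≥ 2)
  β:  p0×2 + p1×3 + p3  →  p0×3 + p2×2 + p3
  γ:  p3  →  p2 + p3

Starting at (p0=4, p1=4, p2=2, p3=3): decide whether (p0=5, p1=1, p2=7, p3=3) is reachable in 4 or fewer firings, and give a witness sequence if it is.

step 1: fire β:  (p0=4, p1=4, p2=2, p3=3) → (p0=5, p1=1, p2=4, p3=3)
step 2: fire γ:  (p0=5, p1=1, p2=4, p3=3) → (p0=5, p1=1, p2=5, p3=3)
step 3: fire γ:  (p0=5, p1=1, p2=5, p3=3) → (p0=5, p1=1, p2=6, p3=3)
step 4: fire γ:  (p0=5, p1=1, p2=6, p3=3) → (p0=5, p1=1, p2=7, p3=3)

YES — reachable via ⟨β, γ, γ, γ⟩ (4 firings)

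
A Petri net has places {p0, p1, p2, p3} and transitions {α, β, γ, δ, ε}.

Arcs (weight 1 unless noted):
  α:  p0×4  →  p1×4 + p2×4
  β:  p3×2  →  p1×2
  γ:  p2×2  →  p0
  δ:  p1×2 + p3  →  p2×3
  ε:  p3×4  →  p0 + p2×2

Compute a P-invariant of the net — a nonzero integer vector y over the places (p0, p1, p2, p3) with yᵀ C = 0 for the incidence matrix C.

Incidence matrix C (rows=places, cols=transitions):
        α    β    γ    δ    ε
   p0  -4    0    1    0    1
   p1   4    2    0   -2    0
   p2   4    0   -2    3    2
   p3   0   -2    0   -1   -4

Candidate y = [2, 1, 1, 1]; check y·C column-wise:
  col α: 2·-4 + 1·4 + 1·4 + 1·0 = 0
  col β: 2·0 + 1·2 + 1·0 + 1·-2 = 0
  col γ: 2·1 + 1·0 + 1·-2 + 1·0 = 0
  col δ: 2·0 + 1·-2 + 1·3 + 1·-1 = 0
  col ε: 2·1 + 1·0 + 1·2 + 1·-4 = 0

y = (p0:2, p1:1, p2:1, p3:1)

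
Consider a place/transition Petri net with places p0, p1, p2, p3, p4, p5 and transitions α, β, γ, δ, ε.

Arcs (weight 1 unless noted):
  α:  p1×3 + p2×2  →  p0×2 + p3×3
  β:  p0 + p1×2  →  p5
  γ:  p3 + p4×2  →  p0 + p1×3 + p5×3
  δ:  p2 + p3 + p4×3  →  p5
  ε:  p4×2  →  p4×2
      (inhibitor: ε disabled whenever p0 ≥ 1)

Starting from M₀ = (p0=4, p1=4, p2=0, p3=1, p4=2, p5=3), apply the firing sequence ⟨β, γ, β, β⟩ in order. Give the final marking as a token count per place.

step 1: fire β:  (p0=4, p1=4, p2=0, p3=1, p4=2, p5=3) → (p0=3, p1=2, p2=0, p3=1, p4=2, p5=4)
step 2: fire γ:  (p0=3, p1=2, p2=0, p3=1, p4=2, p5=4) → (p0=4, p1=5, p2=0, p3=0, p4=0, p5=7)
step 3: fire β:  (p0=4, p1=5, p2=0, p3=0, p4=0, p5=7) → (p0=3, p1=3, p2=0, p3=0, p4=0, p5=8)
step 4: fire β:  (p0=3, p1=3, p2=0, p3=0, p4=0, p5=8) → (p0=2, p1=1, p2=0, p3=0, p4=0, p5=9)

(p0=2, p1=1, p2=0, p3=0, p4=0, p5=9)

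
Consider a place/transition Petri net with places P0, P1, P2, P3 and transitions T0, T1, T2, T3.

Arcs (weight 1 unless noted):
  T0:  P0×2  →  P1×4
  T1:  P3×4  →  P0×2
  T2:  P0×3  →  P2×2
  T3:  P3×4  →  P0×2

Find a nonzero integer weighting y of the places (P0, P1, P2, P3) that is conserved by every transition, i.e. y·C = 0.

Incidence matrix C (rows=places, cols=transitions):
       T0   T1   T2   T3
   P0  -2    2   -3    2
   P1   4    0    0    0
   P2   0    0    2    0
   P3   0   -4    0   -4

Candidate y = [2, 1, 3, 1]; check y·C column-wise:
  col T0: 2·-2 + 1·4 + 3·0 + 1·0 = 0
  col T1: 2·2 + 1·0 + 3·0 + 1·-4 = 0
  col T2: 2·-3 + 1·0 + 3·2 + 1·0 = 0
  col T3: 2·2 + 1·0 + 3·0 + 1·-4 = 0

y = (P0:2, P1:1, P2:3, P3:1)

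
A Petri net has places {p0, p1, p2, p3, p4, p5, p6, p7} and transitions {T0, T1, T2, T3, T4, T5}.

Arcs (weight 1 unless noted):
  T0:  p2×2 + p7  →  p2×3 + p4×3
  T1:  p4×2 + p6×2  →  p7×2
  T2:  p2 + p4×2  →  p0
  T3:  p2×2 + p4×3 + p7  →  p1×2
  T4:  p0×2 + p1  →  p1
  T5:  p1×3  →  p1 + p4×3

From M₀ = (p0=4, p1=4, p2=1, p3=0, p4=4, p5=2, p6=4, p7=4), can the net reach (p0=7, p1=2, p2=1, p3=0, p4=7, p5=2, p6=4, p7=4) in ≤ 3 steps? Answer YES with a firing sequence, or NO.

NO — not reachable within 3 firings

depth 0: 1 marking
depth 1: 5 markings reached so far
depth 2: 13 markings reached so far
depth 3: 22 markings reached so far
target is not among the 22 markings reachable within 3 steps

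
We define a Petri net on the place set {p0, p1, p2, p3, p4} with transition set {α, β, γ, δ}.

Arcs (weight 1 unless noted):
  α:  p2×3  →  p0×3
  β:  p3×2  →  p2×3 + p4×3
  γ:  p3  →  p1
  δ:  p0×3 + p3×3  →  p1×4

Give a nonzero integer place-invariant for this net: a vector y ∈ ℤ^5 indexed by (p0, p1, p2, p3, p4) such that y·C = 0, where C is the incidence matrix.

Incidence matrix C (rows=places, cols=transitions):
        α    β    γ    δ
   p0   3    0    0   -3
   p1   0    0    1    4
   p2  -3    3    0    0
   p3   0   -2   -1   -3
   p4   0    3    0    0

Candidate y = [1, 3, 1, 3, 1]; check y·C column-wise:
  col α: 1·3 + 3·0 + 1·-3 + 3·0 + 1·0 = 0
  col β: 1·0 + 3·0 + 1·3 + 3·-2 + 1·3 = 0
  col γ: 1·0 + 3·1 + 1·0 + 3·-1 + 1·0 = 0
  col δ: 1·-3 + 3·4 + 1·0 + 3·-3 + 1·0 = 0

y = (p0:1, p1:3, p2:1, p3:3, p4:1)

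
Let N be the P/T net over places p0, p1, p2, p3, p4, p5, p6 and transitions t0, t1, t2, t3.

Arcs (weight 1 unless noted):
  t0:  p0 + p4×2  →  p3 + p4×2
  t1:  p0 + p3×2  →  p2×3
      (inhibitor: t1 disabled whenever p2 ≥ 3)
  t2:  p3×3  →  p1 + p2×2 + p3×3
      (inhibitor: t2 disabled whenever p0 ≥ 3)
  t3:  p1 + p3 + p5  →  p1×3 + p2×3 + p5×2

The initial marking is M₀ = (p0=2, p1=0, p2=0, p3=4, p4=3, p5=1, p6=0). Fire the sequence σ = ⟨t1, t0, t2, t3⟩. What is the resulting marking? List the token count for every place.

step 1: fire t1:  (p0=2, p1=0, p2=0, p3=4, p4=3, p5=1, p6=0) → (p0=1, p1=0, p2=3, p3=2, p4=3, p5=1, p6=0)
step 2: fire t0:  (p0=1, p1=0, p2=3, p3=2, p4=3, p5=1, p6=0) → (p0=0, p1=0, p2=3, p3=3, p4=3, p5=1, p6=0)
step 3: fire t2:  (p0=0, p1=0, p2=3, p3=3, p4=3, p5=1, p6=0) → (p0=0, p1=1, p2=5, p3=3, p4=3, p5=1, p6=0)
step 4: fire t3:  (p0=0, p1=1, p2=5, p3=3, p4=3, p5=1, p6=0) → (p0=0, p1=3, p2=8, p3=2, p4=3, p5=2, p6=0)

(p0=0, p1=3, p2=8, p3=2, p4=3, p5=2, p6=0)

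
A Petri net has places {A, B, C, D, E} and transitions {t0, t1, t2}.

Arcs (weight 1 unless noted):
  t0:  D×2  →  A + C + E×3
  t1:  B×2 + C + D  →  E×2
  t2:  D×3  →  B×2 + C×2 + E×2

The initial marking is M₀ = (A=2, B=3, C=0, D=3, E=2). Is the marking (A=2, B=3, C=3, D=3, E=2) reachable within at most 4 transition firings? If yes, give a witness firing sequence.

NO — not reachable within 4 firings

depth 0: 1 marking
depth 1: 3 markings reached so far
depth 2: 4 markings reached so far
depth 3: 4 markings reached so far
(frontier empty at depth 3; search complete)
target is not among the 4 markings reachable within 4 steps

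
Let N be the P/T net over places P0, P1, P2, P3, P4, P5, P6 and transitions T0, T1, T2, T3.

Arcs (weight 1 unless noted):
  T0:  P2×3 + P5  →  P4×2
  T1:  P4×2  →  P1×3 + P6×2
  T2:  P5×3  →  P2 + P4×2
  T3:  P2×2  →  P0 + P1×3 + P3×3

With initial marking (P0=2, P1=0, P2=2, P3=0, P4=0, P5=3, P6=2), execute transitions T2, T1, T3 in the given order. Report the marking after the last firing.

step 1: fire T2:  (P0=2, P1=0, P2=2, P3=0, P4=0, P5=3, P6=2) → (P0=2, P1=0, P2=3, P3=0, P4=2, P5=0, P6=2)
step 2: fire T1:  (P0=2, P1=0, P2=3, P3=0, P4=2, P5=0, P6=2) → (P0=2, P1=3, P2=3, P3=0, P4=0, P5=0, P6=4)
step 3: fire T3:  (P0=2, P1=3, P2=3, P3=0, P4=0, P5=0, P6=4) → (P0=3, P1=6, P2=1, P3=3, P4=0, P5=0, P6=4)

(P0=3, P1=6, P2=1, P3=3, P4=0, P5=0, P6=4)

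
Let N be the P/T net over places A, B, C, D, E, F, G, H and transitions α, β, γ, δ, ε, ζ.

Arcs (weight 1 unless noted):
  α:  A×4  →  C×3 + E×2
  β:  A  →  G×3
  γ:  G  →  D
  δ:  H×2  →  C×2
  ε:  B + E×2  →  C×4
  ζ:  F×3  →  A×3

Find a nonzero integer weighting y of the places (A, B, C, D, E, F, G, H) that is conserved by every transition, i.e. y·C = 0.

Incidence matrix C (rows=places, cols=transitions):
        α    β    γ    δ    ε    ζ
    A  -4   -1    0    0    0    3
    B   0    0    0    0   -1    0
    C   3    0    0    2    4    0
    D   0    0    1    0    0    0
    E   2    0    0    0   -2    0
    F   0    0    0    0    0   -3
    G   0    3   -1    0    0    0
    H   0    0    0   -2    0    0

Candidate y = [3, -12, 0, 1, 6, 3, 1, 0]; check y·C column-wise:
  col α: 3·-4 + -12·0 + 0·3 + 1·0 + 6·2 + 3·0 + 1·0 = 0
  col β: 3·-1 + -12·0 + 1·0 + 6·0 + 3·0 + 1·3 = 0
  col γ: 3·0 + -12·0 + 1·1 + 6·0 + 3·0 + 1·-1 = 0
  col δ: 3·0 + -12·0 + 0·2 + 1·0 + 6·0 + 3·0 + 1·0 + 0·-2 = 0
  col ε: 3·0 + -12·-1 + 0·4 + 1·0 + 6·-2 + 3·0 + 1·0 = 0
  col ζ: 3·3 + -12·0 + 1·0 + 6·0 + 3·-3 + 1·0 = 0

y = (A:3, B:-12, C:0, D:1, E:6, F:3, G:1, H:0)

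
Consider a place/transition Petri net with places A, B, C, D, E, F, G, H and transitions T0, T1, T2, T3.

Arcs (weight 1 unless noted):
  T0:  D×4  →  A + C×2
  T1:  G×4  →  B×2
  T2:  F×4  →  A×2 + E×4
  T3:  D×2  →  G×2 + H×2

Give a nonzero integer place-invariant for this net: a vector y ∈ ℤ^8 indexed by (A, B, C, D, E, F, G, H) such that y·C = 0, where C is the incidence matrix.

y = (A:2, B:0, C:-1, D:0, E:-1, F:0, G:0, H:0)

Incidence matrix C (rows=places, cols=transitions):
       T0   T1   T2   T3
    A   1    0    2    0
    B   0    2    0    0
    C   2    0    0    0
    D  -4    0    0   -2
    E   0    0    4    0
    F   0    0   -4    0
    G   0   -4    0    2
    H   0    0    0    2

Candidate y = [2, 0, -1, 0, -1, 0, 0, 0]; check y·C column-wise:
  col T0: 2·1 + -1·2 + 0·-4 + -1·0 = 0
  col T1: 2·0 + 0·2 + -1·0 + -1·0 + 0·-4 = 0
  col T2: 2·2 + -1·0 + -1·4 + 0·-4 = 0
  col T3: 2·0 + -1·0 + 0·-2 + -1·0 + 0·2 + 0·2 = 0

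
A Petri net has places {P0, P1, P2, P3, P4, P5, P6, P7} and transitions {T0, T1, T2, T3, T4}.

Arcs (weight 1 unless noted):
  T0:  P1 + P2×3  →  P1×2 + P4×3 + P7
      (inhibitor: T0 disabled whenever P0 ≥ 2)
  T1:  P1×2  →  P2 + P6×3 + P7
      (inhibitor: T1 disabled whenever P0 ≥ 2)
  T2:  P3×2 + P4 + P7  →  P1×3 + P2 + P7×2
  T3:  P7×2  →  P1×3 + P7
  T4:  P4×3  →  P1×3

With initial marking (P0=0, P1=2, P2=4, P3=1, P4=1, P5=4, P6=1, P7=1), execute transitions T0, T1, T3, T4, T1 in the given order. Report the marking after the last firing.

step 1: fire T0:  (P0=0, P1=2, P2=4, P3=1, P4=1, P5=4, P6=1, P7=1) → (P0=0, P1=3, P2=1, P3=1, P4=4, P5=4, P6=1, P7=2)
step 2: fire T1:  (P0=0, P1=3, P2=1, P3=1, P4=4, P5=4, P6=1, P7=2) → (P0=0, P1=1, P2=2, P3=1, P4=4, P5=4, P6=4, P7=3)
step 3: fire T3:  (P0=0, P1=1, P2=2, P3=1, P4=4, P5=4, P6=4, P7=3) → (P0=0, P1=4, P2=2, P3=1, P4=4, P5=4, P6=4, P7=2)
step 4: fire T4:  (P0=0, P1=4, P2=2, P3=1, P4=4, P5=4, P6=4, P7=2) → (P0=0, P1=7, P2=2, P3=1, P4=1, P5=4, P6=4, P7=2)
step 5: fire T1:  (P0=0, P1=7, P2=2, P3=1, P4=1, P5=4, P6=4, P7=2) → (P0=0, P1=5, P2=3, P3=1, P4=1, P5=4, P6=7, P7=3)

(P0=0, P1=5, P2=3, P3=1, P4=1, P5=4, P6=7, P7=3)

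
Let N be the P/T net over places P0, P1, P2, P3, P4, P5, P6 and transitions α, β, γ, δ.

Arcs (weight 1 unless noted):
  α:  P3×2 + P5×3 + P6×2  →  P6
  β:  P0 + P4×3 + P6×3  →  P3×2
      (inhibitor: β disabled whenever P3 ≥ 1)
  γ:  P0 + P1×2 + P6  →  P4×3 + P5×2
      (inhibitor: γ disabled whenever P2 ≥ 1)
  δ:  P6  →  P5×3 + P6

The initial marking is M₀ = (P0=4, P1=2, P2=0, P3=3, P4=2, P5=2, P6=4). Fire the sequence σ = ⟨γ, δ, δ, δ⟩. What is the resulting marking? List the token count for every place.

step 1: fire γ:  (P0=4, P1=2, P2=0, P3=3, P4=2, P5=2, P6=4) → (P0=3, P1=0, P2=0, P3=3, P4=5, P5=4, P6=3)
step 2: fire δ:  (P0=3, P1=0, P2=0, P3=3, P4=5, P5=4, P6=3) → (P0=3, P1=0, P2=0, P3=3, P4=5, P5=7, P6=3)
step 3: fire δ:  (P0=3, P1=0, P2=0, P3=3, P4=5, P5=7, P6=3) → (P0=3, P1=0, P2=0, P3=3, P4=5, P5=10, P6=3)
step 4: fire δ:  (P0=3, P1=0, P2=0, P3=3, P4=5, P5=10, P6=3) → (P0=3, P1=0, P2=0, P3=3, P4=5, P5=13, P6=3)

(P0=3, P1=0, P2=0, P3=3, P4=5, P5=13, P6=3)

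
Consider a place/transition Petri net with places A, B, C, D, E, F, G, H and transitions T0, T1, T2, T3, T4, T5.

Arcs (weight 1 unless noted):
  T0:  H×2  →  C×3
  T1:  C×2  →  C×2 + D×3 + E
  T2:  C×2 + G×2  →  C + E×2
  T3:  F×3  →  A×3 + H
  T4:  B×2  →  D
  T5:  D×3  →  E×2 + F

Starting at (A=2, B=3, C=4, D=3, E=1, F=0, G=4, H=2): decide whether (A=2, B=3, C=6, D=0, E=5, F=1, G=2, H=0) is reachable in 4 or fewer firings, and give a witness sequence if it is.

YES — reachable via ⟨T0, T2, T5⟩ (3 firings)

step 1: fire T0:  (A=2, B=3, C=4, D=3, E=1, F=0, G=4, H=2) → (A=2, B=3, C=7, D=3, E=1, F=0, G=4, H=0)
step 2: fire T2:  (A=2, B=3, C=7, D=3, E=1, F=0, G=4, H=0) → (A=2, B=3, C=6, D=3, E=3, F=0, G=2, H=0)
step 3: fire T5:  (A=2, B=3, C=6, D=3, E=3, F=0, G=2, H=0) → (A=2, B=3, C=6, D=0, E=5, F=1, G=2, H=0)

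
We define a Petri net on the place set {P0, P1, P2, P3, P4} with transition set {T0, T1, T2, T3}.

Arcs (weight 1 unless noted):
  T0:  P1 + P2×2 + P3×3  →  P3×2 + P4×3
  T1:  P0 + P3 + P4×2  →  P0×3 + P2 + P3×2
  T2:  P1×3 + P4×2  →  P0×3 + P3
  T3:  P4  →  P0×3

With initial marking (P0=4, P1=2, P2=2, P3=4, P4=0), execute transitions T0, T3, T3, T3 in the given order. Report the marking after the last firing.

(P0=13, P1=1, P2=0, P3=3, P4=0)

step 1: fire T0:  (P0=4, P1=2, P2=2, P3=4, P4=0) → (P0=4, P1=1, P2=0, P3=3, P4=3)
step 2: fire T3:  (P0=4, P1=1, P2=0, P3=3, P4=3) → (P0=7, P1=1, P2=0, P3=3, P4=2)
step 3: fire T3:  (P0=7, P1=1, P2=0, P3=3, P4=2) → (P0=10, P1=1, P2=0, P3=3, P4=1)
step 4: fire T3:  (P0=10, P1=1, P2=0, P3=3, P4=1) → (P0=13, P1=1, P2=0, P3=3, P4=0)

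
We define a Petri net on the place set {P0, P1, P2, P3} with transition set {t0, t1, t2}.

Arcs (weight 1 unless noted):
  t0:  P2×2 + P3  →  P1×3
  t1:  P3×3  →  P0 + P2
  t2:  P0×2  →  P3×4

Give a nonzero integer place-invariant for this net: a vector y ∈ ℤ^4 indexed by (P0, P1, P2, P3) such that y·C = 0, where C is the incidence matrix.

Incidence matrix C (rows=places, cols=transitions):
       t0   t1   t2
   P0   0    1   -2
   P1   3    0    0
   P2  -2    1    0
   P3  -1   -3    4

Candidate y = [2, 1, 1, 1]; check y·C column-wise:
  col t0: 2·0 + 1·3 + 1·-2 + 1·-1 = 0
  col t1: 2·1 + 1·0 + 1·1 + 1·-3 = 0
  col t2: 2·-2 + 1·0 + 1·0 + 1·4 = 0

y = (P0:2, P1:1, P2:1, P3:1)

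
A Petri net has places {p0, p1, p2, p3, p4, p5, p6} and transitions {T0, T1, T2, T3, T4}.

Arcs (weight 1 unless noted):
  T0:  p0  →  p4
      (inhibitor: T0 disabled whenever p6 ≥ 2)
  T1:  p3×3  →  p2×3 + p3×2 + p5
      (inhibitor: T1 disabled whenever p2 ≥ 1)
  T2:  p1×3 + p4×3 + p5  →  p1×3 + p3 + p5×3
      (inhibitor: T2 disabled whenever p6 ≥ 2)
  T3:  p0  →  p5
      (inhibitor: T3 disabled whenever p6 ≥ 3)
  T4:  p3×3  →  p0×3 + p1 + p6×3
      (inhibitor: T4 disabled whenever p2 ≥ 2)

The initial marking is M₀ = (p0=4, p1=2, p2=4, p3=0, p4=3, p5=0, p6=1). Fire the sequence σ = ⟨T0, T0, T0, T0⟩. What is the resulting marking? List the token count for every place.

(p0=0, p1=2, p2=4, p3=0, p4=7, p5=0, p6=1)

step 1: fire T0:  (p0=4, p1=2, p2=4, p3=0, p4=3, p5=0, p6=1) → (p0=3, p1=2, p2=4, p3=0, p4=4, p5=0, p6=1)
step 2: fire T0:  (p0=3, p1=2, p2=4, p3=0, p4=4, p5=0, p6=1) → (p0=2, p1=2, p2=4, p3=0, p4=5, p5=0, p6=1)
step 3: fire T0:  (p0=2, p1=2, p2=4, p3=0, p4=5, p5=0, p6=1) → (p0=1, p1=2, p2=4, p3=0, p4=6, p5=0, p6=1)
step 4: fire T0:  (p0=1, p1=2, p2=4, p3=0, p4=6, p5=0, p6=1) → (p0=0, p1=2, p2=4, p3=0, p4=7, p5=0, p6=1)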